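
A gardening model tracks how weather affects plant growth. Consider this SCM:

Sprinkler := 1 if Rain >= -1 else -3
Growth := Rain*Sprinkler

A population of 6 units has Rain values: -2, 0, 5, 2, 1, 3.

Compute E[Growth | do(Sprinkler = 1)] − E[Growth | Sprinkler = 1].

do(Sprinkler=1) breaks Sprinkler's dependence on Rain. With Sprinkler=1 fixed, Growth across the units is -2, 0, 5, 2, 1, 3, mean 1.5.
E[Growth|Sprinkler=1] averages over only the 5 units with Sprinkler=1 (Rain = 0, 5, 2, 1, 3): Growth = 0, 5, 2, 1, 3, mean 2.2.
Difference = 1.5 − 2.2 = -0.7.

-0.7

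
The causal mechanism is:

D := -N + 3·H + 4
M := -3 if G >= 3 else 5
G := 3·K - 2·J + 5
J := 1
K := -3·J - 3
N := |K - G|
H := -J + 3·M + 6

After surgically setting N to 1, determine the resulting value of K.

The intervention breaks the incoming arrows to N: N := |K - G| no longer applies, and N = 1.
Since K is not a descendant of the intervened variable, it is unaffected.
K = -3·J - 3  [with J=1]  = -6

-6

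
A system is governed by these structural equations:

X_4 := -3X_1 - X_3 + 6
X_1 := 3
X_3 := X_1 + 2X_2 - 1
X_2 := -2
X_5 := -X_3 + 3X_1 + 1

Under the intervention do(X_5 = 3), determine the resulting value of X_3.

-2

do(X_5=3) replaces the equation X_5 := -X_3 + 3X_1 + 1 with the constant X_5 = 3.
X_3 is not downstream of the intervention, so its value is determined by the original equations.
X_3 = X_1 + 2X_2 - 1  [with X_1=3, X_2=-2]  = -2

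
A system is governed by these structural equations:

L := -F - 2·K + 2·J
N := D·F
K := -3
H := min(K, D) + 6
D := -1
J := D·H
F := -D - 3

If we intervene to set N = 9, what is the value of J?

-3

do(N=9) replaces the equation N := D·F with the constant N = 9.
No directed path runs from N to J, so J keeps its natural value.
H = min(K, D) + 6  [with K=-3, D=-1]  = 3
J = D·H  [with D=-1, H=3]  = -3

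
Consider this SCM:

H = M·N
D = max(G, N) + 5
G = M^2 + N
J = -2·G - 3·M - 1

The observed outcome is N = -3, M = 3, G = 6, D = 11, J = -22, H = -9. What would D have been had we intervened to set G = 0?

5

The intervention breaks the incoming arrows to G: G = M^2 + N no longer applies, and G = 0.
D = max(G, N) + 5  [with G=0, N=-3]  = 5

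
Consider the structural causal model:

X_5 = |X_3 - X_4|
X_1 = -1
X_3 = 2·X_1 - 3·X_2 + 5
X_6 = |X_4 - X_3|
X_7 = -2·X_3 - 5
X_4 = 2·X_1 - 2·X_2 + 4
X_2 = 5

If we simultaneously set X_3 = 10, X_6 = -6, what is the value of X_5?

18

The joint intervention fixes X_3 = 10, X_6 = -6, removing each variable's own equation.
X_4 = 2·X_1 - 2·X_2 + 4  [with X_1=-1, X_2=5]  = -8
X_5 = |X_3 - X_4|  [with X_3=10, X_4=-8]  = 18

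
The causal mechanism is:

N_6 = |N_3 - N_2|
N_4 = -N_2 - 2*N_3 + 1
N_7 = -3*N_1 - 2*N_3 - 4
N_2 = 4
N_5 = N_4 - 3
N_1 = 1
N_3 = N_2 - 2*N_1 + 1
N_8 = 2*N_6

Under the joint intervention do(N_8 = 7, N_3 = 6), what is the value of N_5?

The joint intervention fixes N_8 = 7, N_3 = 6, removing each variable's own equation.
N_4 = -N_2 - 2*N_3 + 1  [with N_2=4, N_3=6]  = -15
N_5 = N_4 - 3  [with N_4=-15]  = -18

-18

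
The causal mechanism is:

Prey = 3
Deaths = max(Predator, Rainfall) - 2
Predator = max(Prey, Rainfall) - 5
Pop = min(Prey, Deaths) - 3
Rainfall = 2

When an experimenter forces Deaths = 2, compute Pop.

Intervening sets Deaths = 2 and removes its equation (Deaths = max(Predator, Rainfall) - 2).
Pop = min(Prey, Deaths) - 3  [with Prey=3, Deaths=2]  = -1

-1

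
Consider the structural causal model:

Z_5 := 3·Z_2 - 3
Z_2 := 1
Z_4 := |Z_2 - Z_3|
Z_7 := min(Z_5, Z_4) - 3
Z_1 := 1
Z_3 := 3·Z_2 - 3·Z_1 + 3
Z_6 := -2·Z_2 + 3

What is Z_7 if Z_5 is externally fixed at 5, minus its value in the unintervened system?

Under do(Z_5=5), the mechanism Z_5 := 3·Z_2 - 3 is discarded; Z_5 is fixed at 5.
Z_3 = 3·Z_2 - 3·Z_1 + 3  [with Z_2=1, Z_1=1]  = 3
Z_4 = |Z_2 - Z_3|  [with Z_2=1, Z_3=3]  = 2
Z_7 = min(Z_5, Z_4) - 3  [with Z_5=5, Z_4=2]  = -1
Without intervention: Z_3 = 3·Z_2 - 3·Z_1 + 3  [with Z_2=1, Z_1=1]  = 3; Z_4 = |Z_2 - Z_3|  [with Z_2=1, Z_3=3]  = 2; Z_5 = 3·Z_2 - 3  [with Z_2=1]  = 0; Z_7 = min(Z_5, Z_4) - 3  [with Z_5=0, Z_4=2]  = -3.
Change = -1 − (-3) = 2.

2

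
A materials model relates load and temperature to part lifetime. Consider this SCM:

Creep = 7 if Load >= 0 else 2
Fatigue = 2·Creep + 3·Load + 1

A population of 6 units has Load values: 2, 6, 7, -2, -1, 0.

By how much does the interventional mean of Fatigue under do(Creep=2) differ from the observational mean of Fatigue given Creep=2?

Every unit gets Creep=2 under the intervention. Fatigue values become 11, 23, 26, -1, 2, 5; E[Fatigue|do(Creep=2)] = 11.
Observing Creep=2 restricts to units where Creep's equation naturally yields 2: Load ∈ {-2, -1}. In that subpopulation Fatigue = -1, 2, mean 0.5.
Difference = 11 − 0.5 = 10.5.

10.5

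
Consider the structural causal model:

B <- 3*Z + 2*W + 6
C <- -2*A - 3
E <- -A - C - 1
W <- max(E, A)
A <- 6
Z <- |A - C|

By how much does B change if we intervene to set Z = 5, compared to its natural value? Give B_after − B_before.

-48

The intervention breaks the incoming arrows to Z: Z <- |A - C| no longer applies, and Z = 5.
C = -2*A - 3  [with A=6]  = -15
E = -A - C - 1  [with A=6, C=-15]  = 8
W = max(E, A)  [with E=8, A=6]  = 8
B = 3*Z + 2*W + 6  [with Z=5, W=8]  = 37
Without intervention: C = -2*A - 3  [with A=6]  = -15; Z = |A - C|  [with A=6, C=-15]  = 21; E = -A - C - 1  [with A=6, C=-15]  = 8; W = max(E, A)  [with E=8, A=6]  = 8; B = 3*Z + 2*W + 6  [with Z=21, W=8]  = 85.
Change = 37 − 85 = -48.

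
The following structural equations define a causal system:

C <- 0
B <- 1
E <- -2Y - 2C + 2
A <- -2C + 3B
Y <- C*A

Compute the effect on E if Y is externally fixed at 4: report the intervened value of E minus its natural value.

-8

Intervening sets Y = 4 and removes its equation (Y <- C*A).
E = -2Y - 2C + 2  [with Y=4, C=0]  = -6
Without intervention: A = -2C + 3B  [with C=0, B=1]  = 3; Y = C*A  [with C=0, A=3]  = 0; E = -2Y - 2C + 2  [with Y=0, C=0]  = 2.
Change = -6 − 2 = -8.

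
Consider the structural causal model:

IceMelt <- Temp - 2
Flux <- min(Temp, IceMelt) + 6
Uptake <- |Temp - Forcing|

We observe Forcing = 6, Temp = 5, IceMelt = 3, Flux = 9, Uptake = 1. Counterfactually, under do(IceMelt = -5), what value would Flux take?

The intervention breaks the incoming arrows to IceMelt: IceMelt <- Temp - 2 no longer applies, and IceMelt = -5.
Flux = min(Temp, IceMelt) + 6  [with Temp=5, IceMelt=-5]  = 1

1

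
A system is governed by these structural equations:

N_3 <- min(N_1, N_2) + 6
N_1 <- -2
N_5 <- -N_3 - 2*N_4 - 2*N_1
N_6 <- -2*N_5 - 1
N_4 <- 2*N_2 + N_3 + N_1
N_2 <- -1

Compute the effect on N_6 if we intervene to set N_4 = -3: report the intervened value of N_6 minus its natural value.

Under do(N_4=-3), the mechanism N_4 <- 2*N_2 + N_3 + N_1 is discarded; N_4 is fixed at -3.
N_3 = min(N_1, N_2) + 6  [with N_1=-2, N_2=-1]  = 4
N_5 = -N_3 - 2*N_4 - 2*N_1  [with N_3=4, N_4=-3, N_1=-2]  = 6
N_6 = -2*N_5 - 1  [with N_5=6]  = -13
Without intervention: N_3 = min(N_1, N_2) + 6  [with N_1=-2, N_2=-1]  = 4; N_4 = 2*N_2 + N_3 + N_1  [with N_2=-1, N_3=4, N_1=-2]  = 0; N_5 = -N_3 - 2*N_4 - 2*N_1  [with N_3=4, N_4=0, N_1=-2]  = 0; N_6 = -2*N_5 - 1  [with N_5=0]  = -1.
Change = -13 − (-1) = -12.

-12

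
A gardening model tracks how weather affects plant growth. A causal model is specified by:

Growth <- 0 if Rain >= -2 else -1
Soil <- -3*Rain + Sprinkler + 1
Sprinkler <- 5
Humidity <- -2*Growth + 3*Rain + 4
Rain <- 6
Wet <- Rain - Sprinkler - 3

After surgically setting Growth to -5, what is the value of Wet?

The intervention breaks the incoming arrows to Growth: Growth <- 0 if Rain >= -2 else -1 no longer applies, and Growth = -5.
Since Wet is not a descendant of the intervened variable, it is unaffected.
Wet = Rain - Sprinkler - 3  [with Rain=6, Sprinkler=5]  = -2

-2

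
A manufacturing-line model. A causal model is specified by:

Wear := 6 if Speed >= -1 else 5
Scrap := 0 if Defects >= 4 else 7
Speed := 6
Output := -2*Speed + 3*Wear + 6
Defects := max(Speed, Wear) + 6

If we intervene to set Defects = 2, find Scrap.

7

The intervention breaks the incoming arrows to Defects: Defects := max(Speed, Wear) + 6 no longer applies, and Defects = 2.
Scrap = 0 if Defects >= 4 else 7  [with Defects=2]  = 7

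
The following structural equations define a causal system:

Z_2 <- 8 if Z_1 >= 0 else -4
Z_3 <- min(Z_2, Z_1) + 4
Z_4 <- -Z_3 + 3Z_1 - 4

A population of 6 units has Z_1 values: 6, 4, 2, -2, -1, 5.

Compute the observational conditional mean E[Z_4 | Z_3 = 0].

E[Z_4|Z_3=0] averages over only the 2 units with Z_3=0 (Z_1 = -2, -1): Z_4 = -10, -7, mean -8.5.

-8.5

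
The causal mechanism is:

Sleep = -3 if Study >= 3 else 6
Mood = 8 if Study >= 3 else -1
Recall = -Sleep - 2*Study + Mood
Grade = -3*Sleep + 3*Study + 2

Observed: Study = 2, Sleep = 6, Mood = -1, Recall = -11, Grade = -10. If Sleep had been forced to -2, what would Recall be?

-3

Under do(Sleep=-2), the mechanism Sleep = -3 if Study >= 3 else 6 is discarded; Sleep is fixed at -2.
Mood = 8 if Study >= 3 else -1  [with Study=2]  = -1
Recall = -Sleep - 2*Study + Mood  [with Sleep=-2, Study=2, Mood=-1]  = -3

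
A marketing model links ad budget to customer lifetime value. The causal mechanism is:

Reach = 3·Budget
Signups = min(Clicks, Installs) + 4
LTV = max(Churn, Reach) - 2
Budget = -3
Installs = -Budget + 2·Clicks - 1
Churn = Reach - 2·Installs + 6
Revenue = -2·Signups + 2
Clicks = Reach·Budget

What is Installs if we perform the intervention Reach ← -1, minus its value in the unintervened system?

-48

Under do(Reach=-1), the mechanism Reach = 3·Budget is discarded; Reach is fixed at -1.
Clicks = Reach·Budget  [with Reach=-1, Budget=-3]  = 3
Installs = -Budget + 2·Clicks - 1  [with Budget=-3, Clicks=3]  = 8
Without intervention: Reach = 3·Budget  [with Budget=-3]  = -9; Clicks = Reach·Budget  [with Reach=-9, Budget=-3]  = 27; Installs = -Budget + 2·Clicks - 1  [with Budget=-3, Clicks=27]  = 56.
Change = 8 − 56 = -48.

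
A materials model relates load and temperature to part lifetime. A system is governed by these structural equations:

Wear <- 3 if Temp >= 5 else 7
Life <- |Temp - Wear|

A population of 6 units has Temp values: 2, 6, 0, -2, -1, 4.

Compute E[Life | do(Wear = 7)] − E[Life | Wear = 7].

do(Wear=7) breaks Wear's dependence on Temp. With Wear=7 fixed, Life across the units is 5, 1, 7, 9, 8, 3, mean 5.5.
E[Life|Wear=7] averages over only the 5 units with Wear=7 (Temp = 2, 0, -2, -1, 4): Life = 5, 7, 9, 8, 3, mean 6.4.
Difference = 5.5 − 6.4 = -0.9.

-0.9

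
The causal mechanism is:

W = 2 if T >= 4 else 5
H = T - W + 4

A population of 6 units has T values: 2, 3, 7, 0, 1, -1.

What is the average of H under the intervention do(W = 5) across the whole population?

1

Under do(W=5), W's equation is replaced by W=5 for every unit. Per-unit H: 1, 2, 6, -1, 0, -2. Mean = 1.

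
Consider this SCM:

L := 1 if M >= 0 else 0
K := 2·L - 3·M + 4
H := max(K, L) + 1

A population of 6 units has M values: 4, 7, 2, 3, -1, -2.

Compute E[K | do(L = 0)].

do(L=0) breaks L's dependence on M. With L=0 fixed, K across the units is -8, -17, -2, -5, 7, 10, mean -2.5.

-2.5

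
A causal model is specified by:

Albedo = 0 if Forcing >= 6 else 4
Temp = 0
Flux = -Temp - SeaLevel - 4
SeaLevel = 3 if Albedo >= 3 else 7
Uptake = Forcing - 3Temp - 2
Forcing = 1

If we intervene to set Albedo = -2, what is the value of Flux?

do(Albedo=-2) replaces the equation Albedo = 0 if Forcing >= 6 else 4 with the constant Albedo = -2.
SeaLevel = 3 if Albedo >= 3 else 7  [with Albedo=-2]  = 7
Flux = -Temp - SeaLevel - 4  [with Temp=0, SeaLevel=7]  = -11

-11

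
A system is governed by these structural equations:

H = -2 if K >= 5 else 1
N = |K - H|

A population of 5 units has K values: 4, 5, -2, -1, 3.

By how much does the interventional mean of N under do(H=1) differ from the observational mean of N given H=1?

0.3

Under do(H=1), H's equation is replaced by H=1 for every unit. Per-unit N: 3, 4, 3, 2, 2. Mean = 2.8.
Conditioning on H=1 selects the 4 unit(s) with K ∈ {4, -2, -1, 3}. Their N values: 3, 3, 2, 2. Mean = 2.5.
Difference = 2.8 − 2.5 = 0.3.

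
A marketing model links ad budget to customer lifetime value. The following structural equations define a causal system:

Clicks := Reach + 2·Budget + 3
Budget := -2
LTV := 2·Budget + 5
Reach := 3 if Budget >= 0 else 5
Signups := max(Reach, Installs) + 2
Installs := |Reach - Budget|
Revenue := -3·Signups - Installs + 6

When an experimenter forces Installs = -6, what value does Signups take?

Intervening sets Installs = -6 and removes its equation (Installs := |Reach - Budget|).
Reach = 3 if Budget >= 0 else 5  [with Budget=-2]  = 5
Signups = max(Reach, Installs) + 2  [with Reach=5, Installs=-6]  = 7

7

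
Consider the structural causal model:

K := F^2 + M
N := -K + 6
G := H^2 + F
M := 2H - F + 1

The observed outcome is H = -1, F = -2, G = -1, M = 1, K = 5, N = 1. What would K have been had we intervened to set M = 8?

12

Intervening sets M = 8 and removes its equation (M := 2H - F + 1).
K = F^2 + M  [with F=-2, M=8]  = 12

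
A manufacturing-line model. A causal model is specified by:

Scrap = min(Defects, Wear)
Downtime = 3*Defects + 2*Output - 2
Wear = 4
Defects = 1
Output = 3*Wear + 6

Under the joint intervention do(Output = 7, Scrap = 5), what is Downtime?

The joint intervention fixes Output = 7, Scrap = 5, removing each variable's own equation.
Downtime = 3*Defects + 2*Output - 2  [with Defects=1, Output=7]  = 15

15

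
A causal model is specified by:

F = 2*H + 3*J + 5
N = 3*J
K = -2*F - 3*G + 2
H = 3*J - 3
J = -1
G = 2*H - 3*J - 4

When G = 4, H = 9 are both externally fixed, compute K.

-50

The joint intervention fixes G = 4, H = 9, removing each variable's own equation.
F = 2*H + 3*J + 5  [with H=9, J=-1]  = 20
K = -2*F - 3*G + 2  [with F=20, G=4]  = -50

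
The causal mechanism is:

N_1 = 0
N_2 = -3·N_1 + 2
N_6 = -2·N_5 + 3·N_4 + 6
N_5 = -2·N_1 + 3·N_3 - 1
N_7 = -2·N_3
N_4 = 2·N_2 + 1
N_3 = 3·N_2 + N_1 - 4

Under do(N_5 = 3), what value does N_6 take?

15

The intervention breaks the incoming arrows to N_5: N_5 = -2·N_1 + 3·N_3 - 1 no longer applies, and N_5 = 3.
N_2 = -3·N_1 + 2  [with N_1=0]  = 2
N_4 = 2·N_2 + 1  [with N_2=2]  = 5
N_6 = -2·N_5 + 3·N_4 + 6  [with N_5=3, N_4=5]  = 15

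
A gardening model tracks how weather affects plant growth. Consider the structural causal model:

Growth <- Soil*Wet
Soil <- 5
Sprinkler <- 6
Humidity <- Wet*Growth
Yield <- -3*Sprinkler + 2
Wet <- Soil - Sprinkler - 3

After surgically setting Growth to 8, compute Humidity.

Intervening sets Growth = 8 and removes its equation (Growth <- Soil*Wet).
Wet = Soil - Sprinkler - 3  [with Soil=5, Sprinkler=6]  = -4
Humidity = Wet*Growth  [with Wet=-4, Growth=8]  = -32

-32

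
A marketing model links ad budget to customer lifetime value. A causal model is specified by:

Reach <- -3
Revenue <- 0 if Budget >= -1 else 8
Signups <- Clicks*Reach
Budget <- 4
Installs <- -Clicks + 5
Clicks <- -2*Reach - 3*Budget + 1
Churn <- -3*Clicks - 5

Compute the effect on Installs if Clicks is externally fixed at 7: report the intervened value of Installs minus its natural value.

-12

The intervention breaks the incoming arrows to Clicks: Clicks <- -2*Reach - 3*Budget + 1 no longer applies, and Clicks = 7.
Installs = -Clicks + 5  [with Clicks=7]  = -2
Without intervention: Clicks = -2*Reach - 3*Budget + 1  [with Reach=-3, Budget=4]  = -5; Installs = -Clicks + 5  [with Clicks=-5]  = 10.
Change = -2 − 10 = -12.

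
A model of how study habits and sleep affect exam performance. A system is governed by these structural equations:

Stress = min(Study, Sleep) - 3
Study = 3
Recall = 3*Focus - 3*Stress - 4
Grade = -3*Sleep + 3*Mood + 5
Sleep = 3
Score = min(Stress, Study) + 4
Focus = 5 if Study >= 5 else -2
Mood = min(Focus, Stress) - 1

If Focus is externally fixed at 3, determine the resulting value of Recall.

5

The intervention breaks the incoming arrows to Focus: Focus = 5 if Study >= 5 else -2 no longer applies, and Focus = 3.
Stress = min(Study, Sleep) - 3  [with Study=3, Sleep=3]  = 0
Recall = 3*Focus - 3*Stress - 4  [with Focus=3, Stress=0]  = 5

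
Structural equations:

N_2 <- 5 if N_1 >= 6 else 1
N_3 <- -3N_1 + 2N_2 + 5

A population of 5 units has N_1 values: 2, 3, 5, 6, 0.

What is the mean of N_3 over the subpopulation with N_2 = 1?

-0.5

E[N_3|N_2=1] averages over only the 4 units with N_2=1 (N_1 = 2, 3, 5, 0): N_3 = 1, -2, -8, 7, mean -0.5.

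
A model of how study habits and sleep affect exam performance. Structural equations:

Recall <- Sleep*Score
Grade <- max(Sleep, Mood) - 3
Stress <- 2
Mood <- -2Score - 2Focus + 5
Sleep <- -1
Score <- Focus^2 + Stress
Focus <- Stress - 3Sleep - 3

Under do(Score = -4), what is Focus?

Under do(Score=-4), the mechanism Score <- Focus^2 + Stress is discarded; Score is fixed at -4.
Since Focus is not a descendant of the intervened variable, it is unaffected.
Focus = Stress - 3Sleep - 3  [with Stress=2, Sleep=-1]  = 2

2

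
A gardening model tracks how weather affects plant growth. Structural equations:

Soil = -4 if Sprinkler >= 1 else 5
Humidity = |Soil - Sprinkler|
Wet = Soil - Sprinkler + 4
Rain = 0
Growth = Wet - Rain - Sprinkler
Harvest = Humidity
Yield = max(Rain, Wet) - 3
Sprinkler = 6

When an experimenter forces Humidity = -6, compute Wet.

do(Humidity=-6) replaces the equation Humidity = |Soil - Sprinkler| with the constant Humidity = -6.
No directed path runs from Humidity to Wet, so Wet keeps its natural value.
Soil = -4 if Sprinkler >= 1 else 5  [with Sprinkler=6]  = -4
Wet = Soil - Sprinkler + 4  [with Soil=-4, Sprinkler=6]  = -6

-6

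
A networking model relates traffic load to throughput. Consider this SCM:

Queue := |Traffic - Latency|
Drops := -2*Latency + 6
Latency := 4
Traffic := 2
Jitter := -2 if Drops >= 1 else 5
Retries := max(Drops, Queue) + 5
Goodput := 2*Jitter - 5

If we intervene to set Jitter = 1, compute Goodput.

Intervening sets Jitter = 1 and removes its equation (Jitter := -2 if Drops >= 1 else 5).
Goodput = 2*Jitter - 5  [with Jitter=1]  = -3

-3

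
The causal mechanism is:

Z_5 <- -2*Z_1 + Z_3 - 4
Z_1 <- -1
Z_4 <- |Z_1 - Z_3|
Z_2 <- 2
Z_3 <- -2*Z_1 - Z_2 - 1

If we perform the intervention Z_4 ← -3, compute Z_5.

-3

Intervening sets Z_4 = -3 and removes its equation (Z_4 <- |Z_1 - Z_3|).
No directed path runs from Z_4 to Z_5, so Z_5 keeps its natural value.
Z_3 = -2*Z_1 - Z_2 - 1  [with Z_1=-1, Z_2=2]  = -1
Z_5 = -2*Z_1 + Z_3 - 4  [with Z_1=-1, Z_3=-1]  = -3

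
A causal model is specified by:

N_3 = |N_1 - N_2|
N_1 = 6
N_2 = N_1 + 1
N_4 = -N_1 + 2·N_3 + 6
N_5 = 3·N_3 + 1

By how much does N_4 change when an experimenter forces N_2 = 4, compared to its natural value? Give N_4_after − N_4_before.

Under do(N_2=4), the mechanism N_2 = N_1 + 1 is discarded; N_2 is fixed at 4.
N_3 = |N_1 - N_2|  [with N_1=6, N_2=4]  = 2
N_4 = -N_1 + 2·N_3 + 6  [with N_1=6, N_3=2]  = 4
Without intervention: N_2 = N_1 + 1  [with N_1=6]  = 7; N_3 = |N_1 - N_2|  [with N_1=6, N_2=7]  = 1; N_4 = -N_1 + 2·N_3 + 6  [with N_1=6, N_3=1]  = 2.
Change = 4 − 2 = 2.

2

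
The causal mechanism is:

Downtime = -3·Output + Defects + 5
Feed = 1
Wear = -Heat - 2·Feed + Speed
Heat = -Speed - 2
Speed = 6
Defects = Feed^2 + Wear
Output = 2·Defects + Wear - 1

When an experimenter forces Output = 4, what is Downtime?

Intervening sets Output = 4 and removes its equation (Output = 2·Defects + Wear - 1).
Heat = -Speed - 2  [with Speed=6]  = -8
Wear = -Heat - 2·Feed + Speed  [with Heat=-8, Feed=1, Speed=6]  = 12
Defects = Feed^2 + Wear  [with Feed=1, Wear=12]  = 13
Downtime = -3·Output + Defects + 5  [with Output=4, Defects=13]  = 6

6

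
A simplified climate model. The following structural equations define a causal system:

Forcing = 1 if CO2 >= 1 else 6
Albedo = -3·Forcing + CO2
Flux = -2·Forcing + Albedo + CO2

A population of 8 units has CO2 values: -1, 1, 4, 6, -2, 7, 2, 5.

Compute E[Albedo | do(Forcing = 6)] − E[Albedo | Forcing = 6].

4.25

The intervention sets Forcing=6 in all 8 units regardless of CO2. Recomputing Albedo per unit gives -19, -17, -14, -12, -20, -11, -16, -13; average -15.25.
E[Albedo|Forcing=6] averages over only the 2 units with Forcing=6 (CO2 = -1, -2): Albedo = -19, -20, mean -19.5.
Difference = -15.25 − (-19.5) = 4.25.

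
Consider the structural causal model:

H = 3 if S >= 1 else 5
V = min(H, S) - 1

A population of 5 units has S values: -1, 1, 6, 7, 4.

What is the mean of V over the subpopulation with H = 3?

1.5

E[V|H=3] averages over only the 4 units with H=3 (S = 1, 6, 7, 4): V = 0, 2, 2, 2, mean 1.5.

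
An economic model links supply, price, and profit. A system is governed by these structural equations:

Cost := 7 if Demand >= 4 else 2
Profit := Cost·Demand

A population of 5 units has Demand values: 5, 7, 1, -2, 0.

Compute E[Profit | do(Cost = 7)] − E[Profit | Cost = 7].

The intervention sets Cost=7 in all 5 units regardless of Demand. Recomputing Profit per unit gives 35, 49, 7, -14, 0; average 15.4.
Conditioning on Cost=7 selects the 2 unit(s) with Demand ∈ {5, 7}. Their Profit values: 35, 49. Mean = 42.
Difference = 15.4 − 42 = -26.6.

-26.6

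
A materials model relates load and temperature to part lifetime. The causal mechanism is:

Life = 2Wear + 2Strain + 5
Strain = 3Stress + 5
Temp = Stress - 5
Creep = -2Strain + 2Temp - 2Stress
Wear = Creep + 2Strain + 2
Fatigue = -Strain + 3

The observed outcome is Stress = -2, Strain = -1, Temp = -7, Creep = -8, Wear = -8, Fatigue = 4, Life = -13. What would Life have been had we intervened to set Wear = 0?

Under do(Wear=0), the mechanism Wear = Creep + 2Strain + 2 is discarded; Wear is fixed at 0.
Strain = 3Stress + 5  [with Stress=-2]  = -1
Life = 2Wear + 2Strain + 5  [with Wear=0, Strain=-1]  = 3

3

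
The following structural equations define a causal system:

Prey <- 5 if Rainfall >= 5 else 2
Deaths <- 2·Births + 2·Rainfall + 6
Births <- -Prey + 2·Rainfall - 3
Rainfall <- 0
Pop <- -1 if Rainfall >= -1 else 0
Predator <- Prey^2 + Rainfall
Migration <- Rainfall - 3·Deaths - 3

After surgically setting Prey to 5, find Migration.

Under do(Prey=5), the mechanism Prey <- 5 if Rainfall >= 5 else 2 is discarded; Prey is fixed at 5.
Births = -Prey + 2·Rainfall - 3  [with Prey=5, Rainfall=0]  = -8
Deaths = 2·Births + 2·Rainfall + 6  [with Births=-8, Rainfall=0]  = -10
Migration = Rainfall - 3·Deaths - 3  [with Rainfall=0, Deaths=-10]  = 27

27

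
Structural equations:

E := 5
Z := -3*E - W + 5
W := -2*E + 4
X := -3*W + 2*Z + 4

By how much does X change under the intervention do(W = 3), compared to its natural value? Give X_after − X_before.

-45

Under do(W=3), the mechanism W := -2*E + 4 is discarded; W is fixed at 3.
Z = -3*E - W + 5  [with E=5, W=3]  = -13
X = -3*W + 2*Z + 4  [with W=3, Z=-13]  = -31
Without intervention: W = -2*E + 4  [with E=5]  = -6; Z = -3*E - W + 5  [with E=5, W=-6]  = -4; X = -3*W + 2*Z + 4  [with W=-6, Z=-4]  = 14.
Change = -31 − 14 = -45.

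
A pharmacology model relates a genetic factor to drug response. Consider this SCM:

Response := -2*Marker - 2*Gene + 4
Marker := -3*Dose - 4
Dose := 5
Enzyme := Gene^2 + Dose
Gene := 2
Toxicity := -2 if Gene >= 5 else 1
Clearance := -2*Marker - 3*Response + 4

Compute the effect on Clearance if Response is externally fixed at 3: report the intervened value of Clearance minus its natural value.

105

Under do(Response=3), the mechanism Response := -2*Marker - 2*Gene + 4 is discarded; Response is fixed at 3.
Marker = -3*Dose - 4  [with Dose=5]  = -19
Clearance = -2*Marker - 3*Response + 4  [with Marker=-19, Response=3]  = 33
Without intervention: Marker = -3*Dose - 4  [with Dose=5]  = -19; Response = -2*Marker - 2*Gene + 4  [with Marker=-19, Gene=2]  = 38; Clearance = -2*Marker - 3*Response + 4  [with Marker=-19, Response=38]  = -72.
Change = 33 − (-72) = 105.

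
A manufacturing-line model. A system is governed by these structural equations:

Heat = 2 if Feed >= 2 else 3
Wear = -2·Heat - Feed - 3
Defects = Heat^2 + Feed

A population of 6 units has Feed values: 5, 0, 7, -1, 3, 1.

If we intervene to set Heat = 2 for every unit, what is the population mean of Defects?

Every unit gets Heat=2 under the intervention. Defects values become 9, 4, 11, 3, 7, 5; E[Defects|do(Heat=2)] = 6.5.

6.5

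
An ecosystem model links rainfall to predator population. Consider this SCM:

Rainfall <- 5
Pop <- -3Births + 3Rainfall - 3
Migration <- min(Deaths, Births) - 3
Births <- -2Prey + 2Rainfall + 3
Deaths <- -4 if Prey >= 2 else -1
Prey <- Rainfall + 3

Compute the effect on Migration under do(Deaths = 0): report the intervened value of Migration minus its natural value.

1

Intervening sets Deaths = 0 and removes its equation (Deaths <- -4 if Prey >= 2 else -1).
Prey = Rainfall + 3  [with Rainfall=5]  = 8
Births = -2Prey + 2Rainfall + 3  [with Prey=8, Rainfall=5]  = -3
Migration = min(Deaths, Births) - 3  [with Deaths=0, Births=-3]  = -6
Without intervention: Prey = Rainfall + 3  [with Rainfall=5]  = 8; Births = -2Prey + 2Rainfall + 3  [with Prey=8, Rainfall=5]  = -3; Deaths = -4 if Prey >= 2 else -1  [with Prey=8]  = -4; Migration = min(Deaths, Births) - 3  [with Deaths=-4, Births=-3]  = -7.
Change = -6 − (-7) = 1.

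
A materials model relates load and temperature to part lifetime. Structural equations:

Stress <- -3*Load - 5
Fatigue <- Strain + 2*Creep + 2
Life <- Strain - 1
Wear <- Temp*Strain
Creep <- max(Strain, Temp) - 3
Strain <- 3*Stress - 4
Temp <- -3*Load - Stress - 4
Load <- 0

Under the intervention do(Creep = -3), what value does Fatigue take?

Under do(Creep=-3), the mechanism Creep <- max(Strain, Temp) - 3 is discarded; Creep is fixed at -3.
Stress = -3*Load - 5  [with Load=0]  = -5
Strain = 3*Stress - 4  [with Stress=-5]  = -19
Fatigue = Strain + 2*Creep + 2  [with Strain=-19, Creep=-3]  = -23

-23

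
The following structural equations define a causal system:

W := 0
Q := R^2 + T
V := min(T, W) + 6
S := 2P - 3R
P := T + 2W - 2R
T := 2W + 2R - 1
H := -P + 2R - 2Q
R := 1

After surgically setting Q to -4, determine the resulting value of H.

The intervention breaks the incoming arrows to Q: Q := R^2 + T no longer applies, and Q = -4.
T = 2W + 2R - 1  [with W=0, R=1]  = 1
P = T + 2W - 2R  [with T=1, W=0, R=1]  = -1
H = -P + 2R - 2Q  [with P=-1, R=1, Q=-4]  = 11

11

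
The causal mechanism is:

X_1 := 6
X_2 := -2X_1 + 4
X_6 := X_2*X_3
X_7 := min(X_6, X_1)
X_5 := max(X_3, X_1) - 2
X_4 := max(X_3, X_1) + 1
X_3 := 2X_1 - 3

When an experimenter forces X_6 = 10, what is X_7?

6

Intervening sets X_6 = 10 and removes its equation (X_6 := X_2*X_3).
X_7 = min(X_6, X_1)  [with X_6=10, X_1=6]  = 6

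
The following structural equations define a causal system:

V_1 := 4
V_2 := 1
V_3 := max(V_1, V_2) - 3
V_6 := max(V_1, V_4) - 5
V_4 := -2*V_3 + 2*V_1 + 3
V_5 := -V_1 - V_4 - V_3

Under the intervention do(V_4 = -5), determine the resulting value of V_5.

0

Intervening sets V_4 = -5 and removes its equation (V_4 := -2*V_3 + 2*V_1 + 3).
V_3 = max(V_1, V_2) - 3  [with V_1=4, V_2=1]  = 1
V_5 = -V_1 - V_4 - V_3  [with V_1=4, V_4=-5, V_3=1]  = 0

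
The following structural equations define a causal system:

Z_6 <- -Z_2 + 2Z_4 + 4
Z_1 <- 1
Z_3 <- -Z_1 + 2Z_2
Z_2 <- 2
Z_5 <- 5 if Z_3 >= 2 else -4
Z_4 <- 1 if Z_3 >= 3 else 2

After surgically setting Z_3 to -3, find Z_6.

The intervention breaks the incoming arrows to Z_3: Z_3 <- -Z_1 + 2Z_2 no longer applies, and Z_3 = -3.
Z_4 = 1 if Z_3 >= 3 else 2  [with Z_3=-3]  = 2
Z_6 = -Z_2 + 2Z_4 + 4  [with Z_2=2, Z_4=2]  = 6

6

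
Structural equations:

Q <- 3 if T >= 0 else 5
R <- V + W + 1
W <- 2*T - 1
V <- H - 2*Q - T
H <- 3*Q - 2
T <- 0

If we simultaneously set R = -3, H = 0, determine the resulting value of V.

Setting R = -3, H = 0 by intervention discards those variables' equations.
Q = 3 if T >= 0 else 5  [with T=0]  = 3
V = H - 2*Q - T  [with H=0, Q=3, T=0]  = -6

-6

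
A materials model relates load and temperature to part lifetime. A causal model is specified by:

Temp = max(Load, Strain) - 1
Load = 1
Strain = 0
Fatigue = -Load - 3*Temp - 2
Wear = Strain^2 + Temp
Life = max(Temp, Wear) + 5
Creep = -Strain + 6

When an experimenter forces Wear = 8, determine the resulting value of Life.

13

Under do(Wear=8), the mechanism Wear = Strain^2 + Temp is discarded; Wear is fixed at 8.
Temp = max(Load, Strain) - 1  [with Load=1, Strain=0]  = 0
Life = max(Temp, Wear) + 5  [with Temp=0, Wear=8]  = 13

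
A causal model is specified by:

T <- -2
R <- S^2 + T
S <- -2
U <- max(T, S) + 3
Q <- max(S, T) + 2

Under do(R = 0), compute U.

Intervening sets R = 0 and removes its equation (R <- S^2 + T).
No directed path runs from R to U, so U keeps its natural value.
U = max(T, S) + 3  [with T=-2, S=-2]  = 1

1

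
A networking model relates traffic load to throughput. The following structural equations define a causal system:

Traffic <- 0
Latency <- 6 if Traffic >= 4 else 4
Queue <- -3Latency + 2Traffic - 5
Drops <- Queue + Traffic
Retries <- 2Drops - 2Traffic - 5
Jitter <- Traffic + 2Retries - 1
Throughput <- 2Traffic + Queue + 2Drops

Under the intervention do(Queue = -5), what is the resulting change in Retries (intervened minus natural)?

do(Queue=-5) replaces the equation Queue <- -3Latency + 2Traffic - 5 with the constant Queue = -5.
Drops = Queue + Traffic  [with Queue=-5, Traffic=0]  = -5
Retries = 2Drops - 2Traffic - 5  [with Drops=-5, Traffic=0]  = -15
Without intervention: Latency = 6 if Traffic >= 4 else 4  [with Traffic=0]  = 4; Queue = -3Latency + 2Traffic - 5  [with Latency=4, Traffic=0]  = -17; Drops = Queue + Traffic  [with Queue=-17, Traffic=0]  = -17; Retries = 2Drops - 2Traffic - 5  [with Drops=-17, Traffic=0]  = -39.
Change = -15 − (-39) = 24.

24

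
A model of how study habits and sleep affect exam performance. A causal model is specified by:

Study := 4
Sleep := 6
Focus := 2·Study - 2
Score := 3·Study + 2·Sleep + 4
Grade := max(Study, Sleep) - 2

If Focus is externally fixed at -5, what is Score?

28

The intervention breaks the incoming arrows to Focus: Focus := 2·Study - 2 no longer applies, and Focus = -5.
Score is not downstream of the intervention, so its value is determined by the original equations.
Score = 3·Study + 2·Sleep + 4  [with Study=4, Sleep=6]  = 28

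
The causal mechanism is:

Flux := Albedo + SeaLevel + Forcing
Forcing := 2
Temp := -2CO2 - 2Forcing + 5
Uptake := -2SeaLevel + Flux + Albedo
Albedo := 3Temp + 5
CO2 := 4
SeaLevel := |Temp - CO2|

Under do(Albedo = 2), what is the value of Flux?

Under do(Albedo=2), the mechanism Albedo := 3Temp + 5 is discarded; Albedo is fixed at 2.
Temp = -2CO2 - 2Forcing + 5  [with CO2=4, Forcing=2]  = -7
SeaLevel = |Temp - CO2|  [with Temp=-7, CO2=4]  = 11
Flux = Albedo + SeaLevel + Forcing  [with Albedo=2, SeaLevel=11, Forcing=2]  = 15

15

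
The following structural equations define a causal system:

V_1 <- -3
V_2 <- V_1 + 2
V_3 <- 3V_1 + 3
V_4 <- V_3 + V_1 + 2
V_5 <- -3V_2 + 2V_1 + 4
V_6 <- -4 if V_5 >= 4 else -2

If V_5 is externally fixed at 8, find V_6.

The intervention breaks the incoming arrows to V_5: V_5 <- -3V_2 + 2V_1 + 4 no longer applies, and V_5 = 8.
V_6 = -4 if V_5 >= 4 else -2  [with V_5=8]  = -4

-4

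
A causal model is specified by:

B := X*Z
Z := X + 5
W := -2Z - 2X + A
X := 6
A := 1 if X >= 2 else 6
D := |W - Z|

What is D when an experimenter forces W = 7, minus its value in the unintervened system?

-40

Intervening sets W = 7 and removes its equation (W := -2Z - 2X + A).
Z = X + 5  [with X=6]  = 11
D = |W - Z|  [with W=7, Z=11]  = 4
Without intervention: Z = X + 5  [with X=6]  = 11; A = 1 if X >= 2 else 6  [with X=6]  = 1; W = -2Z - 2X + A  [with Z=11, X=6, A=1]  = -33; D = |W - Z|  [with W=-33, Z=11]  = 44.
Change = 4 − 44 = -40.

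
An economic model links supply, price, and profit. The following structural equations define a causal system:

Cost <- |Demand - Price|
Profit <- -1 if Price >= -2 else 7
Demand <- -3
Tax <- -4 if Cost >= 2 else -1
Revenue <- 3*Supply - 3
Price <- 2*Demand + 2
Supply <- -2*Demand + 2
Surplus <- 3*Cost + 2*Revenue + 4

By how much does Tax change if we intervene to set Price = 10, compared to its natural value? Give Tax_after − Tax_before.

-3

Under do(Price=10), the mechanism Price <- 2*Demand + 2 is discarded; Price is fixed at 10.
Cost = |Demand - Price|  [with Demand=-3, Price=10]  = 13
Tax = -4 if Cost >= 2 else -1  [with Cost=13]  = -4
Without intervention: Price = 2*Demand + 2  [with Demand=-3]  = -4; Cost = |Demand - Price|  [with Demand=-3, Price=-4]  = 1; Tax = -4 if Cost >= 2 else -1  [with Cost=1]  = -1.
Change = -4 − (-1) = -3.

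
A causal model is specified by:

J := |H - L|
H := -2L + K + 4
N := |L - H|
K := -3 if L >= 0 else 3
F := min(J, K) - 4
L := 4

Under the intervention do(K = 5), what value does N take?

Under do(K=5), the mechanism K := -3 if L >= 0 else 3 is discarded; K is fixed at 5.
H = -2L + K + 4  [with L=4, K=5]  = 1
N = |L - H|  [with L=4, H=1]  = 3

3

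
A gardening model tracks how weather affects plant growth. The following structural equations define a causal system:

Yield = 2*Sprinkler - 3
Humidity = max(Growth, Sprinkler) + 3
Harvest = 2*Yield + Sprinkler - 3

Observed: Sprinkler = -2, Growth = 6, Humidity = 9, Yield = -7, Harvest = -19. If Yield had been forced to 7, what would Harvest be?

9

Intervening sets Yield = 7 and removes its equation (Yield = 2*Sprinkler - 3).
Harvest = 2*Yield + Sprinkler - 3  [with Yield=7, Sprinkler=-2]  = 9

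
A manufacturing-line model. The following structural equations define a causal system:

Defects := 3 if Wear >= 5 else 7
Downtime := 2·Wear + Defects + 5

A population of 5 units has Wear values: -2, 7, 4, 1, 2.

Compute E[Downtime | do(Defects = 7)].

Under do(Defects=7), Defects's equation is replaced by Defects=7 for every unit. Per-unit Downtime: 8, 26, 20, 14, 16. Mean = 16.8.

16.8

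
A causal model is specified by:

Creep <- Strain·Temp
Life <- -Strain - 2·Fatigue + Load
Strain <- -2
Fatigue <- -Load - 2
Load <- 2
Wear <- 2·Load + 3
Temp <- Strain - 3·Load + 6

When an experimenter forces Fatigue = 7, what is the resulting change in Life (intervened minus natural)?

Intervening sets Fatigue = 7 and removes its equation (Fatigue <- -Load - 2).
Life = -Strain - 2·Fatigue + Load  [with Strain=-2, Fatigue=7, Load=2]  = -10
Without intervention: Fatigue = -Load - 2  [with Load=2]  = -4; Life = -Strain - 2·Fatigue + Load  [with Strain=-2, Fatigue=-4, Load=2]  = 12.
Change = -10 − 12 = -22.

-22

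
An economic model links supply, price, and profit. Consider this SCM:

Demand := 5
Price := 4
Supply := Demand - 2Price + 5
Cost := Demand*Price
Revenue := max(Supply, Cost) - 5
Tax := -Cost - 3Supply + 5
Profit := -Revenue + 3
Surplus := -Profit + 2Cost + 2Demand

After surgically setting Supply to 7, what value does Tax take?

The intervention breaks the incoming arrows to Supply: Supply := Demand - 2Price + 5 no longer applies, and Supply = 7.
Cost = Demand*Price  [with Demand=5, Price=4]  = 20
Tax = -Cost - 3Supply + 5  [with Cost=20, Supply=7]  = -36

-36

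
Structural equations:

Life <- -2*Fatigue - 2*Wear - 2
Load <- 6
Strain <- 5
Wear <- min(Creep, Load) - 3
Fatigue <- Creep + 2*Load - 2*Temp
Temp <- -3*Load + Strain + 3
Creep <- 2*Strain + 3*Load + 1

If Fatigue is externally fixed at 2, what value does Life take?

-12

Intervening sets Fatigue = 2 and removes its equation (Fatigue <- Creep + 2*Load - 2*Temp).
Creep = 2*Strain + 3*Load + 1  [with Strain=5, Load=6]  = 29
Wear = min(Creep, Load) - 3  [with Creep=29, Load=6]  = 3
Life = -2*Fatigue - 2*Wear - 2  [with Fatigue=2, Wear=3]  = -12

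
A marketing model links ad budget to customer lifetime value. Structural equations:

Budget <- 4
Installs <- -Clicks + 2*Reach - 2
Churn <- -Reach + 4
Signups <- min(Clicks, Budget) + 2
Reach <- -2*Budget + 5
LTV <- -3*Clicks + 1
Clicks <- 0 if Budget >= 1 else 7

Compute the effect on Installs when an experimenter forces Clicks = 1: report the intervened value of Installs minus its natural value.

-1

The intervention breaks the incoming arrows to Clicks: Clicks <- 0 if Budget >= 1 else 7 no longer applies, and Clicks = 1.
Reach = -2*Budget + 5  [with Budget=4]  = -3
Installs = -Clicks + 2*Reach - 2  [with Clicks=1, Reach=-3]  = -9
Without intervention: Reach = -2*Budget + 5  [with Budget=4]  = -3; Clicks = 0 if Budget >= 1 else 7  [with Budget=4]  = 0; Installs = -Clicks + 2*Reach - 2  [with Clicks=0, Reach=-3]  = -8.
Change = -9 − (-8) = -1.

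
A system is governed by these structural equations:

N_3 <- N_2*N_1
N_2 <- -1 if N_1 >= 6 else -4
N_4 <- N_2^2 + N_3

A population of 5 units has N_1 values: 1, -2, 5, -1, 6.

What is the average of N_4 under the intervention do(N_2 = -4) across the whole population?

8.8

Under do(N_2=-4), N_2's equation is replaced by N_2=-4 for every unit. Per-unit N_4: 12, 24, -4, 20, -8. Mean = 8.8.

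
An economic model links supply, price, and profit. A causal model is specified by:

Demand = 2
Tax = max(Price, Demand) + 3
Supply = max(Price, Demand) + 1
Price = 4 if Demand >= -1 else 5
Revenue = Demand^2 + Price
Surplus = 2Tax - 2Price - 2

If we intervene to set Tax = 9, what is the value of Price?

4

Under do(Tax=9), the mechanism Tax = max(Price, Demand) + 3 is discarded; Tax is fixed at 9.
No directed path runs from Tax to Price, so Price keeps its natural value.
Price = 4 if Demand >= -1 else 5  [with Demand=2]  = 4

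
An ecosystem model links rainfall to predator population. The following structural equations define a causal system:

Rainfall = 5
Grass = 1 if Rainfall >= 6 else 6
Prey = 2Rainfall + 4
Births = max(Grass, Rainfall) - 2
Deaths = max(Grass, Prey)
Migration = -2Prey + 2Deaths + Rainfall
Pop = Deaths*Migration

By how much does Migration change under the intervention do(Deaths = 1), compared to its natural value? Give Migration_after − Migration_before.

-26

The intervention breaks the incoming arrows to Deaths: Deaths = max(Grass, Prey) no longer applies, and Deaths = 1.
Prey = 2Rainfall + 4  [with Rainfall=5]  = 14
Migration = -2Prey + 2Deaths + Rainfall  [with Prey=14, Deaths=1, Rainfall=5]  = -21
Without intervention: Grass = 1 if Rainfall >= 6 else 6  [with Rainfall=5]  = 6; Prey = 2Rainfall + 4  [with Rainfall=5]  = 14; Deaths = max(Grass, Prey)  [with Grass=6, Prey=14]  = 14; Migration = -2Prey + 2Deaths + Rainfall  [with Prey=14, Deaths=14, Rainfall=5]  = 5.
Change = -21 − 5 = -26.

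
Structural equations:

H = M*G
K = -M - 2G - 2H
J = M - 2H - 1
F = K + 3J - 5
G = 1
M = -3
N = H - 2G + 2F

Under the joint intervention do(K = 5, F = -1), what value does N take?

-7

Setting K = 5, F = -1 by intervention discards those variables' equations.
H = M*G  [with M=-3, G=1]  = -3
N = H - 2G + 2F  [with H=-3, G=1, F=-1]  = -7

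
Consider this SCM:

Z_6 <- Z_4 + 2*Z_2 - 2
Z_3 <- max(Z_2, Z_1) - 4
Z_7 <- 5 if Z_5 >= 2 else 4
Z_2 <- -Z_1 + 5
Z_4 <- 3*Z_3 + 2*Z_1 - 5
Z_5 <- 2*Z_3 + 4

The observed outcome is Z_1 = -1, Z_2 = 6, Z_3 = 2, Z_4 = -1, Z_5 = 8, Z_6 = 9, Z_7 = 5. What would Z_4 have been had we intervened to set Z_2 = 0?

-19

Under do(Z_2=0), the mechanism Z_2 <- -Z_1 + 5 is discarded; Z_2 is fixed at 0.
Z_3 = max(Z_2, Z_1) - 4  [with Z_2=0, Z_1=-1]  = -4
Z_4 = 3*Z_3 + 2*Z_1 - 5  [with Z_3=-4, Z_1=-1]  = -19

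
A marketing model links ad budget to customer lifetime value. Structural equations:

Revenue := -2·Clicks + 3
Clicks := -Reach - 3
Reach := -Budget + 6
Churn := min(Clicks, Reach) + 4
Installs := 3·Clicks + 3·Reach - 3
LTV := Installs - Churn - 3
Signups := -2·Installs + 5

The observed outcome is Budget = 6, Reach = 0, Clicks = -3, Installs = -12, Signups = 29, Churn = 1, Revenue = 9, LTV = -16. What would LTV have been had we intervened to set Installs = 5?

do(Installs=5) replaces the equation Installs := 3·Clicks + 3·Reach - 3 with the constant Installs = 5.
Reach = -Budget + 6  [with Budget=6]  = 0
Clicks = -Reach - 3  [with Reach=0]  = -3
Churn = min(Clicks, Reach) + 4  [with Clicks=-3, Reach=0]  = 1
LTV = Installs - Churn - 3  [with Installs=5, Churn=1]  = 1

1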